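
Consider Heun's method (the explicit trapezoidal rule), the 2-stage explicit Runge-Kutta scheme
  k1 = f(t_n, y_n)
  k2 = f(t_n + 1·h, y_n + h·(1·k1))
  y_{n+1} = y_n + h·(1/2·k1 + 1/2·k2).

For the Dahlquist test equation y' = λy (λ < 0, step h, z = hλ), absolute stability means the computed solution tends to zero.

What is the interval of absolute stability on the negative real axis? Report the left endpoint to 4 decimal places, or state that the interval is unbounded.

z∈(-2.0000,0).

With y'=λy (z=hλ):
  order 2, 2-stage ⇒ R(z)=1+z+z^2/2
  (e.g. R(-0.79)=0.52205, |R|=0.52205)

Find x<0 with |R(x)|<1.
x=-0.79: |R|=0.5221
|R(-1.47)|=0.6104 |R(-1.15)|=0.5112 |R(-0.58)|=0.5882
Bisect:
  x_lo=-2.4436 |R|=1.5420  x_hi=-0.1425 |R|=0.8676
  mid=-1.29306 |R|=0.54294 →hi
  mid=-1.86832 |R|=0.87699 →hi
  mid=-2.15596 |R|=1.16812 →lo
  mid=-2.01214 |R|=1.01221 →lo
  mid=-1.94023 |R|=0.94202 →hi
  mid=-1.97619 |R|=0.97647 →hi
  mid=-1.99416 |R|=0.99418 →hi
  mid=-2.00315 |R|=1.00316 →lo
  ...
  [-2.00006,-1.99992] ⇒ x*=-2.0000
So |R|<1 on (-2.0000, 0).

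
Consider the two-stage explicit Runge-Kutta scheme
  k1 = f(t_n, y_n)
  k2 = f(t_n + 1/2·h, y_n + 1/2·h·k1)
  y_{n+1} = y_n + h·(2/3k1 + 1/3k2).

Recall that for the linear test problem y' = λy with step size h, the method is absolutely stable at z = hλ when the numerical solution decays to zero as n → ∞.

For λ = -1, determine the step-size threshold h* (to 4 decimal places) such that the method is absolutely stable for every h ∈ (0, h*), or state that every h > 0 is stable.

(-6.0000,0); λ=-1 ⇒ h* = (6)/1 = 6.0000.

With y'=λy (z=hλ):
  k1=λy_n ⇒ h·k1=z·y_n;  k2=λ(1+1/2z)y_n ⇒ h·k2=z(1+1/2z)y_n
  y_{n+1}/y_n = 1 + 2/3z + 1/3z(1+1/2z) = 1 + z + 1/6z²
  ⇒ R(z) = 1 + z + 1/6z².

Find x<0 with |R(x)|<1.
x=-0.64: |R|=0.4283
R=1: x+1/6x²=0 ⇒ x=−6=-6.0000; min R=1−1/(4·1/6)=-0.5000>−1
Confirm numerically:
  x=-5.653: |R|=0.67307 <1
  x=-5.506: |R|=0.54667 <1
  x=-4.397: |R|=0.17473 <1
  x=-2.504: |R|=0.45900 <1
  x=-6.539: |R|=1.58742 >1
  x=-6.214: |R|=1.22163 >1
So |R|<1 on (-6.0000, 0).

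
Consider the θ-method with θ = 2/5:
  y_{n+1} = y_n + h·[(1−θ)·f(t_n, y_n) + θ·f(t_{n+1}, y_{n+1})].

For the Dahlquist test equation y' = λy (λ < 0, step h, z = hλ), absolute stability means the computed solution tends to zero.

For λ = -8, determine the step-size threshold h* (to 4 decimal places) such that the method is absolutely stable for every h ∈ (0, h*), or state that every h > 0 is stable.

(-10.0000,0); λ=-8 ⇒ h* = (10)/8 = 1.2500.

Set f=λy, z=hλ:
  y_{n+1} = y_n + z·[3/5·y_n + 2/5·y_{n+1}] ⇒ (1 − 2/5z)y_{n+1} = (1 + 3/5z)y_n
  ⇒ R(z) = (1 + 3/5z)/(1 − 2/5z).

Find x<0 with |R(x)|<1.
x=-1.63: |R|=0.0133
R=−1: 1+3/5x = −1+2/5x ⇒ -1/5x=2 ⇒ x=2/(-1/5)=-10.0000
Confirm numerically:
  x=-8.418: |R|=0.92755 <1
  x=-6.031: |R|=0.76738 <1
  x=-5.135: |R|=0.68140 <1
  x=-10.376: |R|=1.01460 >1
  x=-10.233: |R|=1.00915 >1
  x=-10.046: |R|=1.00183 >1
Interval (-10.0000, 0).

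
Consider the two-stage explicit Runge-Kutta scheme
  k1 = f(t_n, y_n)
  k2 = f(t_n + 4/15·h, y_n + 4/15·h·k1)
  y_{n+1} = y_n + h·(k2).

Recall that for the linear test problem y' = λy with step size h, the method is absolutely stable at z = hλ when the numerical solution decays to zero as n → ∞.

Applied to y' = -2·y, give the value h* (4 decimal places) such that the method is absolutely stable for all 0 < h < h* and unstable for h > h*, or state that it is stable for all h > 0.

(-3.7500,0); λ=-2 ⇒ h* = (15/4)/2 = 1.8750.

With y'=λy (z=hλ):
  k1=λy_n ⇒ h·k1=z·y_n;  k2=λ(1+4/15z)y_n ⇒ h·k2=z(1+4/15z)y_n
  y_{n+1}/y_n = 1 + z(1+4/15z) = 1 + z + 4/15z²
  so R(z) = 1 + z + 4/15z².

Solve |R(x)|<1 on ℝ⁻.
x=-0.88: |R|=0.3265
R=1: x+4/15x²=0 ⇒ x=−15/4=-3.7500; min R=1−1/(4·4/15)=0.0625>−1
Confirm numerically:
  x=-3.227: |R|=0.54994 <1
  x=-3.191: |R|=0.52433 <1
  x=-2.609: |R|=0.20617 <1
  x=-2.258: |R|=0.10162 <1
  x=-4.245: |R|=1.56034 >1
  x=-3.860: |R|=1.11323 >1
Stable set (-3.7500, 0).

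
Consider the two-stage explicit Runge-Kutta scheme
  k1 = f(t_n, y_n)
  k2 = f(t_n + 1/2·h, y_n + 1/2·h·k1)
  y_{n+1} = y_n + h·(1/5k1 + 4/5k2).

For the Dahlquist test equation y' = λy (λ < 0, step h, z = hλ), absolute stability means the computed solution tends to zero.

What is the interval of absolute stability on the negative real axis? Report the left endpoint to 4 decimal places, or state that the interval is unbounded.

(-2.5000, 0).

With y'=λy (z=hλ):
  k1=λy_n ⇒ h·k1=z·y_n;  k2=λ(1+1/2z)y_n ⇒ h·k2=z(1+1/2z)y_n
  y_{n+1}/y_n = 1 + 1/5z + 4/5z(1+1/2z) = 1 + z + 2/5z²
  ⇒ R(z) = 1 + z + 2/5z².

Boundary: |R(x)|=1, x<0.
x=-1.63: |R|=0.4328
R=1: x+2/5x²=0 ⇒ x=−5/2=-2.5000; min R=1−1/(4·2/5)=0.3750>−1
Confirm numerically:
  x=-2.229: |R|=0.75838 <1
  x=-2.220: |R|=0.75136 <1
  x=-2.151: |R|=0.69972 <1
  x=-1.792: |R|=0.49251 <1
  x=-2.836: |R|=1.38116 >1
  x=-2.773: |R|=1.30281 >1
  x=-2.726: |R|=1.24643 >1
So |R|<1 on (-2.5000, 0).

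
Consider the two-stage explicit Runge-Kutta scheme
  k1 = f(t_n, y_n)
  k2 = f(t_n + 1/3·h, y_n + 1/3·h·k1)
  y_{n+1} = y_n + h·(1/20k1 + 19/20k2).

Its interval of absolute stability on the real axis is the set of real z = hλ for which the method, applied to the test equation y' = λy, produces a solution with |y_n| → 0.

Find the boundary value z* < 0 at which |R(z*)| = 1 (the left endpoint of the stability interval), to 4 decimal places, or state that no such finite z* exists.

On y'=λy, z=hλ:
  k1=λy_n ⇒ h·k1=z·y_n;  k2=λ(1+1/3z)y_n ⇒ h·k2=z(1+1/3z)y_n
  y_{n+1}/y_n = 1 + 1/20z + 19/20z(1+1/3z) = 1 + z + 19/60z²
  ⇒ R(z) = 1 + z + 19/60z².

Boundary: |R(x)|=1, x<0.
x=-1.53: |R|=0.2113
R=1: x+19/60x²=0 ⇒ x=−60/19=-3.1579; min R=1−1/(4·19/60)=0.2105>−1
Confirm numerically:
  x=-2.531: |R|=0.49755 <1
  x=-2.371: |R|=0.40919 <1
  x=-1.502: |R|=0.21240 <1
  x=-3.580: |R|=1.47853 >1
  x=-3.491: |R|=1.36824 >1
Stable set (-3.1579, 0).

z* = -3.1579.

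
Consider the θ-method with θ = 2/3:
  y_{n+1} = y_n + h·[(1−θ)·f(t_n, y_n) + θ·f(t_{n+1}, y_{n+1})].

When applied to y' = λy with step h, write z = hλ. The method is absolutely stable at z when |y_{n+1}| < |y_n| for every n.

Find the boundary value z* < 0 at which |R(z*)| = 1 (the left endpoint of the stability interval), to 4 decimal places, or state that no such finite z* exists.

Test eqn y'=λy, z=hλ:
  y_{n+1} = y_n + z·[1/3·y_n + 2/3·y_{n+1}] ⇒ (1 − 2/3z)y_{n+1} = (1 + 1/3z)y_n
  Hence R(z) = (1 + 1/3z)/(1 − 2/3z).

Find x<0 with |R(x)|<1.
x=-1.15: |R|=0.3491
x=-2: |R|=0.1429
x=-10: |R|=0.3043
x=-100: |R|=0.4778
θ=2/3≥1/2 ⇒ |1+1/3x|<|1−2/3x| ∀x<0 ⇒ stable on all of ℝ⁻.

unbounded; (−∞, 0).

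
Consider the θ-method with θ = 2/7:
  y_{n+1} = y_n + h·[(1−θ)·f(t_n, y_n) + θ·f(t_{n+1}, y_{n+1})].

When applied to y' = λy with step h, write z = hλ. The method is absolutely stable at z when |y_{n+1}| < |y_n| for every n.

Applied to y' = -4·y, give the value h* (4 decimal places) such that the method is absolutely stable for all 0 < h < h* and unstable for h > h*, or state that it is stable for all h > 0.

Set f=λy, z=hλ:
  y_{n+1} = y_n + z·[5/7·y_n + 2/7·y_{n+1}] ⇒ (1 − 2/7z)y_{n+1} = (1 + 5/7z)y_n
  ⇒ R(z) = (1 + 5/7z)/(1 − 2/7z).

Find x<0 with |R(x)|<1.
x=-1.66: |R|=0.1260
R=−1: 1+5/7x = −1+2/7x ⇒ -3/7x=2 ⇒ x=2/(-3/7)=-4.6667
Confirm numerically:
  x=-4.068: |R|=0.88134 <1
  x=-3.647: |R|=0.78599 <1
  x=-1.894: |R|=0.22896 <1
  x=-5.241: |R|=1.09856 >1
  x=-5.189: |R|=1.09017 >1
Interval (-4.6667, 0).

(-4.6667,0); λ=-4 ⇒ h* = (14/3)/4 = 1.1667.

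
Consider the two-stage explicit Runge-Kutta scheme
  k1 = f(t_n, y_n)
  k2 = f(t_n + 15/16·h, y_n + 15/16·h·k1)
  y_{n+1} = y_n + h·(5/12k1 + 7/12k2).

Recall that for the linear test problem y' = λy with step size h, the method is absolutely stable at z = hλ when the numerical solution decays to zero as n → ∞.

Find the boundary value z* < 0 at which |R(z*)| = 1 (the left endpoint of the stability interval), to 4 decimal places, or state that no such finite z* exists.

z* = -1.8286.

With y'=λy (z=hλ):
  k1=λy_n ⇒ h·k1=z·y_n;  k2=λ(1+15/16z)y_n ⇒ h·k2=z(1+15/16z)y_n
  y_{n+1}/y_n = 1 + 5/12z + 7/12z(1+15/16z) = 1 + z + 35/64z²
  ⇒ R(z) = 1 + z + 35/64z².

Solve |R(x)|<1 on ℝ⁻.
x=-1.06: |R|=0.5545
R=1: x+35/64x²=0 ⇒ x=−64/35=-1.8286; min R=1−1/(4·35/64)=0.5429>−1
Confirm numerically:
  x=-1.598: |R|=0.79850 <1
  x=-1.455: |R|=0.70275 <1
  x=-1.098: |R|=0.56131 <1
  x=-2.194: |R|=1.43846 >1
  x=-1.982: |R|=1.16630 >1
So |R|<1 on (-1.8286, 0).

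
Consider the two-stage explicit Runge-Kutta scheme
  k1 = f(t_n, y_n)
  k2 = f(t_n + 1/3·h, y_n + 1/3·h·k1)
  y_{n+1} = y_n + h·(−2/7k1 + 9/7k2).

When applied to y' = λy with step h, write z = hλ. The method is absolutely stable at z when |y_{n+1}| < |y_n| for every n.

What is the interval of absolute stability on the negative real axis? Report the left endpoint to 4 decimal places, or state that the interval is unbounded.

On y'=λy, z=hλ:
  k1=λy_n ⇒ h·k1=z·y_n;  k2=λ(1+1/3z)y_n ⇒ h·k2=z(1+1/3z)y_n
  y_{n+1}/y_n = 1 − 2/7z + 9/7z(1+1/3z) = 1 + z + 3/7z²
  ⇒ R(z) = 1 + z + 3/7z².

Find x<0 with |R(x)|<1.
x=-1.5: |R|=0.4643
R=1: x+3/7x²=0 ⇒ x=−7/3=-2.3333; min R=1−1/(4·3/7)=0.4167>−1
Confirm numerically:
  x=-1.859: |R|=0.62209 <1
  x=-1.802: |R|=0.58966 <1
  x=-1.575: |R|=0.48812 <1
  x=-2.896: |R|=1.69835 >1
  x=-2.587: |R|=1.28124 >1
  x=-2.483: |R|=1.15927 >1
Stable set (-2.3333, 0).

(-2.3333, 0).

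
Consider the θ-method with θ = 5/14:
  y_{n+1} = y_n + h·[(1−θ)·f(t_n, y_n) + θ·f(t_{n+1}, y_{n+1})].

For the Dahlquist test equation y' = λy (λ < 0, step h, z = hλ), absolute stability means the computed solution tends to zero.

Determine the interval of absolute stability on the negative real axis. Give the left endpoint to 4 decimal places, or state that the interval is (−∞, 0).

On y'=λy, z=hλ:
  y_{n+1} = y_n + z·[9/14·y_n + 5/14·y_{n+1}] ⇒ (1 − 5/14z)y_{n+1} = (1 + 9/14z)y_n
  so R(z) = (1 + 9/14z)/(1 − 5/14z).

Need |R(x)|<1, x<0.
x=-1.49: |R|=0.0275
R=−1: 1+9/14x = −1+5/14x ⇒ -2/7x=2 ⇒ x=2/(-2/7)=-7.0000
Confirm numerically:
  x=-5.555: |R|=0.86164 <1
  x=-5.261: |R|=0.82742 <1
  x=-4.831: |R|=0.77261 <1
  x=-4.157: |R|=0.67308 <1
  x=-7.563: |R|=1.04346 >1
  x=-7.458: |R|=1.03572 >1
  x=-7.412: |R|=1.03228 >1
Stable set (-7.0000, 0).

(-7.0000, 0).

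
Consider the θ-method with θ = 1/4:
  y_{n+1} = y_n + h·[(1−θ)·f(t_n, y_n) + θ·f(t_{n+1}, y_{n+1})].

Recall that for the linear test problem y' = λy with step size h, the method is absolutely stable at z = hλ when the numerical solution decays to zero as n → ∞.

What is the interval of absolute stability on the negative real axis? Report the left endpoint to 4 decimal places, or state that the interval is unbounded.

z∈(-4.0000,0).

Test eqn y'=λy, z=hλ:
  y_{n+1} = y_n + z·[3/4·y_n + 1/4·y_{n+1}] ⇒ (1 − 1/4z)y_{n+1} = (1 + 3/4z)y_n
  R(z) = (1 + 3/4z)/(1 − 1/4z).

Solve |R(x)|<1 on ℝ⁻.
x=-0.68: |R|=0.4188
R=−1: 1+3/4x = −1+1/4x ⇒ -1/2x=2 ⇒ x=2/(-1/2)=-4.0000
Confirm numerically:
  x=-3.273: |R|=0.80008 <1
  x=-2.932: |R|=0.69186 <1
  x=-2.890: |R|=0.67779 <1
  x=-2.817: |R|=0.65293 <1
  x=-4.329: |R|=1.07900 >1
  x=-4.119: |R|=1.02931 >1
  x=-4.063: |R|=1.01563 >1
Interval (-4.0000, 0).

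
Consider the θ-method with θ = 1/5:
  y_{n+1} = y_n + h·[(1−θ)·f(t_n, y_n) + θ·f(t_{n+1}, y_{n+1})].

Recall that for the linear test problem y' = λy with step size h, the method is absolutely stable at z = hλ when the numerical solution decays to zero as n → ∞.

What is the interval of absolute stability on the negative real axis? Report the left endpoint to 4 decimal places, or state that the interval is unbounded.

Test eqn y'=λy, z=hλ:
  y_{n+1} = y_n + z·[4/5·y_n + 1/5·y_{n+1}] ⇒ (1 − 1/5z)y_{n+1} = (1 + 4/5z)y_n
  Hence R(z) = (1 + 4/5z)/(1 − 1/5z).

Boundary: |R(x)|=1, x<0.
x=-1.07: |R|=0.1186
R=−1: 1+4/5x = −1+1/5x ⇒ -3/5x=2 ⇒ x=2/(-3/5)=-3.3333
Confirm numerically:
  x=-3.182: |R|=0.94451 <1
  x=-2.773: |R|=0.78374 <1
  x=-2.440: |R|=0.63978 <1
  x=-2.254: |R|=0.55363 <1
  x=-3.913: |R|=1.19511 >1
  x=-3.684: |R|=1.12114 >1
  x=-3.434: |R|=1.03581 >1
So |R|<1 on (-3.3333, 0).

(-3.3333, 0).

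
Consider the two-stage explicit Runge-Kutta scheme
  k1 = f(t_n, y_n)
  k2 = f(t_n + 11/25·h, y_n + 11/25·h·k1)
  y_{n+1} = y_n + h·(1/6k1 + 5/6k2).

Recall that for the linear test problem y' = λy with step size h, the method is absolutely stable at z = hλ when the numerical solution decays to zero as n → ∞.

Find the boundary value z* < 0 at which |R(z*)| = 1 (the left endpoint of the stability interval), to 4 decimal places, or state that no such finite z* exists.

Set f=λy, z=hλ:
  k1=λy_n ⇒ h·k1=z·y_n;  k2=λ(1+11/25z)y_n ⇒ h·k2=z(1+11/25z)y_n
  y_{n+1}/y_n = 1 + 1/6z + 5/6z(1+11/25z) = 1 + z + 11/30z²
  so R(z) = 1 + z + 11/30z².

Solve |R(x)|<1 on ℝ⁻.
x=-1.22: |R|=0.3257
R=1: x+11/30x²=0 ⇒ x=−30/11=-2.7273; min R=1−1/(4·11/30)=0.3182>−1
Confirm numerically:
  x=-2.462: |R|=0.76053 <1
  x=-2.415: |R|=0.72348 <1
  x=-1.965: |R|=0.45078 <1
  x=-1.147: |R|=0.33539 <1
  x=-3.271: |R|=1.65213 >1
  x=-3.210: |R|=1.56817 >1
  x=-2.779: |R|=1.05271 >1
So |R|<1 on (-2.7273, 0).

left endpoint -2.7273.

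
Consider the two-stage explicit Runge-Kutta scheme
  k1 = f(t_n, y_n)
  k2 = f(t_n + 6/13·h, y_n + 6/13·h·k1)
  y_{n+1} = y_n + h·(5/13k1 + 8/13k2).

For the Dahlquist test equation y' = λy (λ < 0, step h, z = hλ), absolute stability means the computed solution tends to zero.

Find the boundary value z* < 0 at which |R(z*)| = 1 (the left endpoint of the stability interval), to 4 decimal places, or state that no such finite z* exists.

Test eqn y'=λy, z=hλ:
  k1=λy_n ⇒ h·k1=z·y_n;  k2=λ(1+6/13z)y_n ⇒ h·k2=z(1+6/13z)y_n
  y_{n+1}/y_n = 1 + 5/13z + 8/13z(1+6/13z) = 1 + z + 48/169z²
  so R(z) = 1 + z + 48/169z².

Need |R(x)|<1, x<0.
x=-0.58: |R|=0.5155
R=1: x+48/169x²=0 ⇒ x=−169/48=-3.5208; min R=1−1/(4·48/169)=0.1198>−1
Confirm numerically:
  x=-3.343: |R|=0.83115 <1
  x=-3.115: |R|=0.64095 <1
  x=-2.870: |R|=0.46947 <1
  x=-1.686: |R|=0.12136 <1
  x=-3.836: |R|=1.34338 >1
  x=-3.799: |R|=1.30014 >1
Interval (-3.5208, 0).

z* = -3.5208.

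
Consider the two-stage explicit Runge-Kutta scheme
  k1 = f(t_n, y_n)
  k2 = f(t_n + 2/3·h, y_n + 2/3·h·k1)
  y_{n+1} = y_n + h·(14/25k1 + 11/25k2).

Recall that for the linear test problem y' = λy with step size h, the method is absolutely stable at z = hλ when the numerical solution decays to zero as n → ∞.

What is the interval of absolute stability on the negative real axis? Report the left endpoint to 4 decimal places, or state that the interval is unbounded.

(-3.4091, 0).

Test eqn y'=λy, z=hλ:
  k1=λy_n ⇒ h·k1=z·y_n;  k2=λ(1+2/3z)y_n ⇒ h·k2=z(1+2/3z)y_n
  y_{n+1}/y_n = 1 + 14/25z + 11/25z(1+2/3z) = 1 + z + 22/75z²
  ⇒ R(z) = 1 + z + 22/75z².

Solve |R(x)|<1 on ℝ⁻.
x=-1.04: |R|=0.2773
R=1: x+22/75x²=0 ⇒ x=−75/22=-3.4091; min R=1−1/(4·22/75)=0.1477>−1
Confirm numerically:
  x=-2.499: |R|=0.33287 <1
  x=-2.258: |R|=0.23758 <1
  x=-1.539: |R|=0.15577 <1
  x=-1.488: |R|=0.16148 <1
  x=-3.958: |R|=1.63729 >1
  x=-3.932: |R|=1.60312 >1
  x=-3.774: |R|=1.40397 >1
Stable set (-3.4091, 0).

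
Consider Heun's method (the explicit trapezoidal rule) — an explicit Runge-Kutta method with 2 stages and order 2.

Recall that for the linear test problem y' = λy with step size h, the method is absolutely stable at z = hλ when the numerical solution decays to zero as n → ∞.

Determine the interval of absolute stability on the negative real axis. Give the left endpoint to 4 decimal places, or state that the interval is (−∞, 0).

z∈(-2.0000,0).

On y'=λy, z=hλ:
  order 2, 2-stage ⇒ R(z)=1+z+z^2/2
  (e.g. R(-0.33)=0.72445, |R|=0.72445)

Solve |R(x)|<1 on ℝ⁻.
x=-0.33: |R|=0.7245
|R(-2.22)|=1.2442 |R(-1.72)|=0.7592 |R(-1.51)|=0.6300
Bisect:
  x_lo=-2.7162 |R|=1.9726  x_hi=-0.3888 |R|=0.6868
  mid=-1.55251 |R|=0.65263 →hi
  mid=-2.13435 |R|=1.14337 →lo
  mid=-1.84343 |R|=0.85569 →hi
  mid=-1.98889 |R|=0.98895 →hi
  mid=-2.06162 |R|=1.06352 →lo
  mid=-2.02525 |R|=1.02557 →lo
  mid=-2.00707 |R|=1.00710 →lo
  ...
  [-2.00011,-1.99997] ⇒ x*=-2.0000
Interval (-2.0000, 0).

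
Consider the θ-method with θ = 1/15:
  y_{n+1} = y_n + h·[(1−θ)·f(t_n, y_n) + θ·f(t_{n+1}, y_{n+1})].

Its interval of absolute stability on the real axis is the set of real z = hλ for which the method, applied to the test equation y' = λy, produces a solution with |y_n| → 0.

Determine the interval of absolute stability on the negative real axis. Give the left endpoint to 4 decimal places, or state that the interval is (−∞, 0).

z∈(-2.3077,0).

With y'=λy (z=hλ):
  y_{n+1} = y_n + z·[14/15·y_n + 1/15·y_{n+1}] ⇒ (1 − 1/15z)y_{n+1} = (1 + 14/15z)y_n
  so R(z) = (1 + 14/15z)/(1 − 1/15z).

Solve |R(x)|<1 on ℝ⁻.
x=-0.68: |R|=0.3495
R=−1: 1+14/15x = −1+1/15x ⇒ -13/15x=2 ⇒ x=2/(-13/15)=-2.3077
Confirm numerically:
  x=-1.741: |R|=0.55994 <1
  x=-1.359: |R|=0.24610 <1
  x=-1.240: |R|=0.14532 <1
  x=-2.809: |R|=1.36594 >1
  x=-2.613: |R|=1.22534 >1
  x=-2.409: |R|=1.07565 >1
So |R|<1 on (-2.3077, 0).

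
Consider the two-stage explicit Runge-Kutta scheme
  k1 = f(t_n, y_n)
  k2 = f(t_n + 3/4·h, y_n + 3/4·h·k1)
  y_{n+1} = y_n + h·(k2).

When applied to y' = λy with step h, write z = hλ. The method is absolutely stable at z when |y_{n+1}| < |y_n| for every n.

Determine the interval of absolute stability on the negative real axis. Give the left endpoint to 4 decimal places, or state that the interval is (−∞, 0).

With y'=λy (z=hλ):
  k1=λy_n ⇒ h·k1=z·y_n;  k2=λ(1+3/4z)y_n ⇒ h·k2=z(1+3/4z)y_n
  y_{n+1}/y_n = 1 + z(1+3/4z) = 1 + z + 3/4z²
  so R(z) = 1 + z + 3/4z².

Boundary: |R(x)|=1, x<0.
x=-0.71: |R|=0.6681
R=1: x+3/4x²=0 ⇒ x=−4/3=-1.3333; min R=1−1/(4·3/4)=0.6667>−1
Confirm numerically:
  x=-0.912: |R|=0.71181 <1
  x=-0.867: |R|=0.69677 <1
  x=-0.866: |R|=0.69647 <1
  x=-0.606: |R|=0.66943 <1
  x=-1.878: |R|=1.76716 >1
  x=-1.828: |R|=1.67819 >1
  x=-1.506: |R|=1.19503 >1
So |R|<1 on (-1.3333, 0).

z∈(-1.3333,0).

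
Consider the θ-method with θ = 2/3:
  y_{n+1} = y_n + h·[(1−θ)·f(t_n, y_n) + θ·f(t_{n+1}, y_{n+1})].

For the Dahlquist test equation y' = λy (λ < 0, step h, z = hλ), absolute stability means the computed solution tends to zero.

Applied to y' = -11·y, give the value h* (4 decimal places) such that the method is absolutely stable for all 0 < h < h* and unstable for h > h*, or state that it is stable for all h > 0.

interval (−∞, 0). Any h>0 works for λ=-11.

On y'=λy, z=hλ:
  y_{n+1} = y_n + z·[1/3·y_n + 2/3·y_{n+1}] ⇒ (1 − 2/3z)y_{n+1} = (1 + 1/3z)y_n
  ⇒ R(z) = (1 + 1/3z)/(1 − 2/3z).

Find x<0 with |R(x)|<1.
x=-0.81: |R|=0.4740
x=-2: |R|=0.1429
x=-10: |R|=0.3043
x=-100: |R|=0.4778
θ=2/3≥1/2 ⇒ |1+1/3x|<|1−2/3x| ∀x<0 ⇒ stable on all of ℝ⁻.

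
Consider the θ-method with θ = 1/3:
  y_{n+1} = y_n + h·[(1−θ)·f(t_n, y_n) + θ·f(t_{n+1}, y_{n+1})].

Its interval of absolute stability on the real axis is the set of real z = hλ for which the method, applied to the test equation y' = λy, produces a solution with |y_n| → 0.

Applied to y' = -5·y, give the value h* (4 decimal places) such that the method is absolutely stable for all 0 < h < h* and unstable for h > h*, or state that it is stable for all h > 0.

(-6.0000,0); λ=-5 ⇒ h* = (6)/5 = 1.2000.

On y'=λy, z=hλ:
  y_{n+1} = y_n + z·[2/3·y_n + 1/3·y_{n+1}] ⇒ (1 − 1/3z)y_{n+1} = (1 + 2/3z)y_n
  Hence R(z) = (1 + 2/3z)/(1 − 1/3z).

Need |R(x)|<1, x<0.
x=-1.3: |R|=0.0930
R=−1: 1+2/3x = −1+1/3x ⇒ -1/3x=2 ⇒ x=2/(-1/3)=-6.0000
Confirm numerically:
  x=-4.966: |R|=0.87020 <1
  x=-3.479: |R|=0.61090 <1
  x=-3.133: |R|=0.53253 <1
  x=-2.677: |R|=0.41466 <1
  x=-6.280: |R|=1.03017 >1
  x=-6.119: |R|=1.01305 >1
Stable set (-6.0000, 0).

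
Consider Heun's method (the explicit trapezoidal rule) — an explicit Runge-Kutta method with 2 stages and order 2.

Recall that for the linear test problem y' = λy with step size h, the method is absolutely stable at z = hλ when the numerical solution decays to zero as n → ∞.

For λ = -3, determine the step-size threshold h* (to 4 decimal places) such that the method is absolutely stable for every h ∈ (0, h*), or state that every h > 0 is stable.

(-2.0000,0); λ=-3 ⇒ h* = 0.6667.

Test eqn y'=λy, z=hλ:
  order 2, 2-stage ⇒ R(z)=1+z+z^2/2
  (e.g. R(-1.31)=0.54805, |R|=0.54805)

Find x<0 with |R(x)|<1.
x=-1.31: |R|=0.5481
|R(-1.96)|=0.9608 |R(-1.83)|=0.8445 |R(-1.5)|=0.6250
Bisect:
  x_lo=-2.6052 |R|=1.7884  x_hi=-0.2504 |R|=0.7809
  mid=-1.42784 |R|=0.59152 →hi
  mid=-2.01654 |R|=1.01668 →lo
  mid=-1.72219 |R|=0.76078 →hi
  mid=-1.86937 |R|=0.87790 →hi
  mid=-1.94295 |R|=0.94458 →hi
  mid=-1.97975 |R|=0.97995 →hi
  mid=-1.99814 |R|=0.99815 →hi
  ...
  [-2.00001,-1.99987] ⇒ x*=-2.0000
So |R|<1 on (-2.0000, 0).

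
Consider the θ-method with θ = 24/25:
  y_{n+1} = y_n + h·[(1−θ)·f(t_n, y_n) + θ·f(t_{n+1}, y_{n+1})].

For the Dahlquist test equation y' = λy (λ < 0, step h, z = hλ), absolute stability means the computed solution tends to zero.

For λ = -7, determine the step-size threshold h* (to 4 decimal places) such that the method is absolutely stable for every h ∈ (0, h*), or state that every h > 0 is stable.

With y'=λy (z=hλ):
  y_{n+1} = y_n + z·[1/25·y_n + 24/25·y_{n+1}] ⇒ (1 − 24/25z)y_{n+1} = (1 + 1/25z)y_n
  ⇒ R(z) = (1 + 1/25z)/(1 − 24/25z).

Need |R(x)|<1, x<0.
x=-1.06: |R|=0.4746
x=-2: |R|=0.3151
x=-10: |R|=0.0566
x=-100: |R|=0.0309
θ=24/25≥1/2 ⇒ |1+1/25x|<|1−24/25x| ∀x<0 ⇒ interval (−∞,0).

unbounded; (−∞, 0). Any h>0 works for λ=-7.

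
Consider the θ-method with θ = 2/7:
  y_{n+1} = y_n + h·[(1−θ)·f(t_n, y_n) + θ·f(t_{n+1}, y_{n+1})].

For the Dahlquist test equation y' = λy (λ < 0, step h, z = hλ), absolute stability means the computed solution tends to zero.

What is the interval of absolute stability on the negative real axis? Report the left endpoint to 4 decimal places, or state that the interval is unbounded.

(-4.6667, 0).

With y'=λy (z=hλ):
  y_{n+1} = y_n + z·[5/7·y_n + 2/7·y_{n+1}] ⇒ (1 − 2/7z)y_{n+1} = (1 + 5/7z)y_n
  ⇒ R(z) = (1 + 5/7z)/(1 − 2/7z).

Boundary: |R(x)|=1, x<0.
x=-0.82: |R|=0.3356
R=−1: 1+5/7x = −1+2/7x ⇒ -3/7x=2 ⇒ x=2/(-3/7)=-4.6667
Confirm numerically:
  x=-3.658: |R|=0.78863 <1
  x=-3.555: |R|=0.76364 <1
  x=-3.235: |R|=0.68114 <1
  x=-2.363: |R|=0.41063 <1
  x=-5.125: |R|=1.07971 >1
  x=-4.827: |R|=1.02888 >1
Interval (-4.6667, 0).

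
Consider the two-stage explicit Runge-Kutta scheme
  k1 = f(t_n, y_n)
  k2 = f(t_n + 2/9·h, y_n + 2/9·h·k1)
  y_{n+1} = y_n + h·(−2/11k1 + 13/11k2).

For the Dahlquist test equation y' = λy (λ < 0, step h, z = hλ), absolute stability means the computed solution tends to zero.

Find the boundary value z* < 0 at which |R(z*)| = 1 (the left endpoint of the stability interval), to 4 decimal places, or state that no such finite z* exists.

z* = -3.8077.

Set f=λy, z=hλ:
  k1=λy_n ⇒ h·k1=z·y_n;  k2=λ(1+2/9z)y_n ⇒ h·k2=z(1+2/9z)y_n
  y_{n+1}/y_n = 1 − 2/11z + 13/11z(1+2/9z) = 1 + z + 26/99z²
  ⇒ R(z) = 1 + z + 26/99z².

Find x<0 with |R(x)|<1.
x=-0.76: |R|=0.3917
R=1: x+26/99x²=0 ⇒ x=−99/26=-3.8077; min R=1−1/(4·26/99)=0.0481>−1
Confirm numerically:
  x=-3.625: |R|=0.82607 <1
  x=-3.088: |R|=0.41634 <1
  x=-1.588: |R|=0.07428 <1
  x=-4.375: |R|=1.65183 >1
  x=-4.223: |R|=1.46061 >1
  x=-4.047: |R|=1.25435 >1
Interval (-3.8077, 0).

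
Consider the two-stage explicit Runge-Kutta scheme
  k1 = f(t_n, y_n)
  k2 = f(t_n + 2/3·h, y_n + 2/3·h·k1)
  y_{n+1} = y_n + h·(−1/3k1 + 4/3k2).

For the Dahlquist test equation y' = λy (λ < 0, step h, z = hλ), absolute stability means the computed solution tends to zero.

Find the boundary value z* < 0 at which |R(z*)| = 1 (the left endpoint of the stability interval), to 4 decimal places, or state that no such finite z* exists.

Test eqn y'=λy, z=hλ:
  k1=λy_n ⇒ h·k1=z·y_n;  k2=λ(1+2/3z)y_n ⇒ h·k2=z(1+2/3z)y_n
  y_{n+1}/y_n = 1 − 1/3z + 4/3z(1+2/3z) = 1 + z + 8/9z²
  R(z) = 1 + z + 8/9z².

Boundary: |R(x)|=1, x<0.
x=-0.85: |R|=0.7922
R=1: x+8/9x²=0 ⇒ x=−9/8=-1.1250; min R=1−1/(4·8/9)=0.7188>−1
Confirm numerically:
  x=-1.029: |R|=0.91219 <1
  x=-0.951: |R|=0.85291 <1
  x=-0.853: |R|=0.79376 <1
  x=-1.543: |R|=1.57331 >1
  x=-1.350: |R|=1.27000 >1
So |R|<1 on (-1.1250, 0).

z* = -1.1250.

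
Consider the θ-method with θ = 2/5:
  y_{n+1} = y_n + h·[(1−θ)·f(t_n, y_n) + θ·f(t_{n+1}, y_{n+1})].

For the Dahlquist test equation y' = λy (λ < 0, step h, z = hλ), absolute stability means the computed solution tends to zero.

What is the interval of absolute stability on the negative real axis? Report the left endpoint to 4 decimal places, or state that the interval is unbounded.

(-10.0000, 0).

Test eqn y'=λy, z=hλ:
  y_{n+1} = y_n + z·[3/5·y_n + 2/5·y_{n+1}] ⇒ (1 − 2/5z)y_{n+1} = (1 + 3/5z)y_n
  R(z) = (1 + 3/5z)/(1 − 2/5z).

Need |R(x)|<1, x<0.
x=-1.03: |R|=0.2705
R=−1: 1+3/5x = −1+2/5x ⇒ -1/5x=2 ⇒ x=2/(-1/5)=-10.0000
Confirm numerically:
  x=-9.330: |R|=0.97168 <1
  x=-7.900: |R|=0.89904 <1
  x=-5.379: |R|=0.70675 <1
  x=-10.398: |R|=1.01543 >1
  x=-10.351: |R|=1.01366 >1
So |R|<1 on (-10.0000, 0).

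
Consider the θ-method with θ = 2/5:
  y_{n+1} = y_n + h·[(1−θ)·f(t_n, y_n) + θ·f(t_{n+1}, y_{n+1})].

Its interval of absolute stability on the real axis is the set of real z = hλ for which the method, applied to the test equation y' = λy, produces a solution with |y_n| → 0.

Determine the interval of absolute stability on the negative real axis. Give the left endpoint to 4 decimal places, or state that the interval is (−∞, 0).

(-10.0000, 0).

On y'=λy, z=hλ:
  y_{n+1} = y_n + z·[3/5·y_n + 2/5·y_{n+1}] ⇒ (1 − 2/5z)y_{n+1} = (1 + 3/5z)y_n
  so R(z) = (1 + 3/5z)/(1 − 2/5z).

Boundary: |R(x)|=1, x<0.
x=-1.61: |R|=0.0207
R=−1: 1+3/5x = −1+2/5x ⇒ -1/5x=2 ⇒ x=2/(-1/5)=-10.0000
Confirm numerically:
  x=-9.568: |R|=0.98210 <1
  x=-9.286: |R|=0.96971 <1
  x=-9.160: |R|=0.96398 <1
  x=-6.319: |R|=0.79130 <1
  x=-10.399: |R|=1.01547 >1
  x=-10.165: |R|=1.00651 >1
So |R|<1 on (-10.0000, 0).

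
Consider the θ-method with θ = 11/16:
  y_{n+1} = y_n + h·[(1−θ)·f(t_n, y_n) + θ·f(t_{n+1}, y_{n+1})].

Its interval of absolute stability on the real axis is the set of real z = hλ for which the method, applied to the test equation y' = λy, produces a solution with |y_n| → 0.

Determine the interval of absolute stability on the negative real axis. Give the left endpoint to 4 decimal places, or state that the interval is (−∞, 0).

With y'=λy (z=hλ):
  y_{n+1} = y_n + z·[5/16·y_n + 11/16·y_{n+1}] ⇒ (1 − 11/16z)y_{n+1} = (1 + 5/16z)y_n
  R(z) = (1 + 5/16z)/(1 − 11/16z).

Solve |R(x)|<1 on ℝ⁻.
x=-1.51: |R|=0.2591
x=-2: |R|=0.1579
x=-10: |R|=0.2698
x=-100: |R|=0.4337
θ=11/16≥1/2 ⇒ |1+5/16x|<|1−11/16x| ∀x<0 ⇒ unbounded interval.

interval (−∞, 0).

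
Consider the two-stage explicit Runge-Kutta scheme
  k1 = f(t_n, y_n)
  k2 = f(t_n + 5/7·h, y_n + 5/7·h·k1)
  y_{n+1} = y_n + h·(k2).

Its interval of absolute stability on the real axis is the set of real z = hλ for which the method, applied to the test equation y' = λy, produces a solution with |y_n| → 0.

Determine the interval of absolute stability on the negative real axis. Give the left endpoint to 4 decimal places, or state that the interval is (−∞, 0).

z∈(-1.4000,0).

Test eqn y'=λy, z=hλ:
  k1=λy_n ⇒ h·k1=z·y_n;  k2=λ(1+5/7z)y_n ⇒ h·k2=z(1+5/7z)y_n
  y_{n+1}/y_n = 1 + z(1+5/7z) = 1 + z + 5/7z²
  Hence R(z) = 1 + z + 5/7z².

Boundary: |R(x)|=1, x<0.
x=-1.2: |R|=0.8286
R=1: x+5/7x²=0 ⇒ x=−7/5=-1.4000; min R=1−1/(4·5/7)=0.6500>−1
Confirm numerically:
  x=-1.153: |R|=0.79658 <1
  x=-1.016: |R|=0.72133 <1
  x=-0.833: |R|=0.66263 <1
  x=-1.609: |R|=1.24020 >1
  x=-1.608: |R|=1.23890 >1
Interval (-1.4000, 0).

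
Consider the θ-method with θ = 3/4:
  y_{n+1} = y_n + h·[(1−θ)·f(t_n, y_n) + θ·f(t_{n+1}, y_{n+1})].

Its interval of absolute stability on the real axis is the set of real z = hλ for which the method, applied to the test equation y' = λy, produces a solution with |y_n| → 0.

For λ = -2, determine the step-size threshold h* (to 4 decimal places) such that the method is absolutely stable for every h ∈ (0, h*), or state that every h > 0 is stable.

Test eqn y'=λy, z=hλ:
  y_{n+1} = y_n + z·[1/4·y_n + 3/4·y_{n+1}] ⇒ (1 − 3/4z)y_{n+1} = (1 + 1/4z)y_n
  Hence R(z) = (1 + 1/4z)/(1 − 3/4z).

Find x<0 with |R(x)|<1.
x=-0.77: |R|=0.5119
x=-2: |R|=0.2000
x=-10: |R|=0.1765
x=-100: |R|=0.3158
θ=3/4≥1/2 ⇒ |1+1/4x|<|1−3/4x| ∀x<0 ⇒ unbounded interval.

(−∞, 0) — no finite endpoint. Any h>0 works for λ=-2.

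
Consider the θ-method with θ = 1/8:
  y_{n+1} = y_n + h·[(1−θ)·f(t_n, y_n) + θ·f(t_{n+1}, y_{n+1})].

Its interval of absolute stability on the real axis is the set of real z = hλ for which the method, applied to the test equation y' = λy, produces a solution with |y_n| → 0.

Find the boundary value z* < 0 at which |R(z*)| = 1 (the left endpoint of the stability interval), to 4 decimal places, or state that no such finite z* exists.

With y'=λy (z=hλ):
  y_{n+1} = y_n + z·[7/8·y_n + 1/8·y_{n+1}] ⇒ (1 − 1/8z)y_{n+1} = (1 + 7/8z)y_n
  Hence R(z) = (1 + 7/8z)/(1 − 1/8z).

Need |R(x)|<1, x<0.
x=-0.61: |R|=0.4332
R=−1: 1+7/8x = −1+1/8x ⇒ -3/4x=2 ⇒ x=2/(-3/4)=-2.6667
Confirm numerically:
  x=-2.621: |R|=0.97420 <1
  x=-1.886: |R|=0.52620 <1
  x=-1.314: |R|=0.12862 <1
  x=-1.071: |R|=0.05545 <1
  x=-3.204: |R|=1.28775 >1
  x=-2.761: |R|=1.05260 >1
Interval (-2.6667, 0).

left endpoint -2.6667.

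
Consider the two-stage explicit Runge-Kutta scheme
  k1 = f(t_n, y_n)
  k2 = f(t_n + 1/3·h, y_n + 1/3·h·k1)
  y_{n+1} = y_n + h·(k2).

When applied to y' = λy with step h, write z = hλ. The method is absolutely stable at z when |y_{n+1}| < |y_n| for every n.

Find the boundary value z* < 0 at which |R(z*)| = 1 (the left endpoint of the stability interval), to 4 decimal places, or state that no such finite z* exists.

Test eqn y'=λy, z=hλ:
  k1=λy_n ⇒ h·k1=z·y_n;  k2=λ(1+1/3z)y_n ⇒ h·k2=z(1+1/3z)y_n
  y_{n+1}/y_n = 1 + z(1+1/3z) = 1 + z + 1/3z²
  Hence R(z) = 1 + z + 1/3z².

Solve |R(x)|<1 on ℝ⁻.
x=-0.35: |R|=0.6908
R=1: x+1/3x²=0 ⇒ x=−3=-3.0000; min R=1−1/(4·1/3)=0.2500>−1
Confirm numerically:
  x=-2.950: |R|=0.95083 <1
  x=-2.639: |R|=0.68244 <1
  x=-2.425: |R|=0.53521 <1
  x=-1.213: |R|=0.27746 <1
  x=-3.404: |R|=1.45841 >1
  x=-3.149: |R|=1.15640 >1
Interval (-3.0000, 0).

z* = -3.0000.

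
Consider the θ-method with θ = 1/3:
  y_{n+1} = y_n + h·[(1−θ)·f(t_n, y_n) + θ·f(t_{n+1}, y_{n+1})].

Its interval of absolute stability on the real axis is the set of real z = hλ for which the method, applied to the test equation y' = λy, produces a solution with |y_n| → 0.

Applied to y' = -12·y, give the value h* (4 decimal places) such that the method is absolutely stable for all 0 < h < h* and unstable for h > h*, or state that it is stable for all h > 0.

(-6.0000,0); λ=-12 ⇒ h* = (6)/12 = 0.5000.

Set f=λy, z=hλ:
  y_{n+1} = y_n + z·[2/3·y_n + 1/3·y_{n+1}] ⇒ (1 − 1/3z)y_{n+1} = (1 + 2/3z)y_n
  R(z) = (1 + 2/3z)/(1 − 1/3z).

Solve |R(x)|<1 on ℝ⁻.
x=-1.25: |R|=0.1176
R=−1: 1+2/3x = −1+1/3x ⇒ -1/3x=2 ⇒ x=2/(-1/3)=-6.0000
Confirm numerically:
  x=-5.643: |R|=0.95869 <1
  x=-4.797: |R|=0.84571 <1
  x=-4.183: |R|=0.74704 <1
  x=-3.160: |R|=0.53896 <1
  x=-6.595: |R|=1.06201 >1
  x=-6.507: |R|=1.05333 >1
  x=-6.059: |R|=1.00651 >1
Stable set (-6.0000, 0).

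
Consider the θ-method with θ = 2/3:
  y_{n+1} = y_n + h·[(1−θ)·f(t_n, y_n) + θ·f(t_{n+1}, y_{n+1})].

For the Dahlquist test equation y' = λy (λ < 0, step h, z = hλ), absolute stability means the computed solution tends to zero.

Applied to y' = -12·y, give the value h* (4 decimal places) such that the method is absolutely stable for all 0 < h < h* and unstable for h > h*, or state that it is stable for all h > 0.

interval (−∞, 0). Any h>0 works for λ=-12.

Test eqn y'=λy, z=hλ:
  y_{n+1} = y_n + z·[1/3·y_n + 2/3·y_{n+1}] ⇒ (1 − 2/3z)y_{n+1} = (1 + 1/3z)y_n
  ⇒ R(z) = (1 + 1/3z)/(1 − 2/3z).

Solve |R(x)|<1 on ℝ⁻.
x=-1.01: |R|=0.3964
x=-2: |R|=0.1429
x=-10: |R|=0.3043
x=-100: |R|=0.4778
θ=2/3≥1/2 ⇒ |1+1/3x|<|1−2/3x| ∀x<0 ⇒ interval (−∞,0).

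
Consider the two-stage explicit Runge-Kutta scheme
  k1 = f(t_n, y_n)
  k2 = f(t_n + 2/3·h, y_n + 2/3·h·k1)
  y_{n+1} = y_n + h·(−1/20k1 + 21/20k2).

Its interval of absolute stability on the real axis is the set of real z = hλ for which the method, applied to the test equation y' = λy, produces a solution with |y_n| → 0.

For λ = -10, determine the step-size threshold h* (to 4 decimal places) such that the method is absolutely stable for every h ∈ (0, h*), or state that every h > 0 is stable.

Set f=λy, z=hλ:
  k1=λy_n ⇒ h·k1=z·y_n;  k2=λ(1+2/3z)y_n ⇒ h·k2=z(1+2/3z)y_n
  y_{n+1}/y_n = 1 − 1/20z + 21/20z(1+2/3z) = 1 + z + 7/10z²
  ⇒ R(z) = 1 + z + 7/10z².

Solve |R(x)|<1 on ℝ⁻.
x=-1.48: |R|=1.0533
R=1: x+7/10x²=0 ⇒ x=−10/7=-1.4286; min R=1−1/(4·7/10)=0.6429>−1
Confirm numerically:
  x=-1.254: |R|=0.84676 <1
  x=-0.900: |R|=0.66700 <1
  x=-0.622: |R|=0.64882 <1
  x=-1.846: |R|=1.53940 >1
  x=-1.843: |R|=1.53465 >1
  x=-1.780: |R|=1.43788 >1
Stable set (-1.4286, 0).

(-1.4286,0); λ=-10 ⇒ h* = (10/7)/10 = 0.1429.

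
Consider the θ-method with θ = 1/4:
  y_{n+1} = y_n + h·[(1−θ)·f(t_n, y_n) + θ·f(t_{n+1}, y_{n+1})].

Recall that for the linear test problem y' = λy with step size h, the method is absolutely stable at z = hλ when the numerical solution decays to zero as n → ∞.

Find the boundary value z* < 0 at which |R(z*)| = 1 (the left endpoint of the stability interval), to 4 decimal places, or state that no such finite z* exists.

On y'=λy, z=hλ:
  y_{n+1} = y_n + z·[3/4·y_n + 1/4·y_{n+1}] ⇒ (1 − 1/4z)y_{n+1} = (1 + 3/4z)y_n
  so R(z) = (1 + 3/4z)/(1 − 1/4z).

Find x<0 with |R(x)|<1.
x=-0.84: |R|=0.3058
R=−1: 1+3/4x = −1+1/4x ⇒ -1/2x=2 ⇒ x=2/(-1/2)=-4.0000
Confirm numerically:
  x=-3.077: |R|=0.73916 <1
  x=-2.357: |R|=0.48309 <1
  x=-2.005: |R|=0.33555 <1
  x=-4.421: |R|=1.09999 >1
  x=-4.332: |R|=1.07969 >1
  x=-4.084: |R|=1.02078 >1
Stable set (-4.0000, 0).

z* = -4.0000.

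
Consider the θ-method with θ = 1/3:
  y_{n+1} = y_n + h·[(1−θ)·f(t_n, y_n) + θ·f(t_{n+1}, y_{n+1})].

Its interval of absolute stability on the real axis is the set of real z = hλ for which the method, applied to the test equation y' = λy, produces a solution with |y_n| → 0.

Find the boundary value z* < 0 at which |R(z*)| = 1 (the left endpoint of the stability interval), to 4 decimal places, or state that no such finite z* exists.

Test eqn y'=λy, z=hλ:
  y_{n+1} = y_n + z·[2/3·y_n + 1/3·y_{n+1}] ⇒ (1 − 1/3z)y_{n+1} = (1 + 2/3z)y_n
  so R(z) = (1 + 2/3z)/(1 − 1/3z).

Need |R(x)|<1, x<0.
x=-0.45: |R|=0.6087
R=−1: 1+2/3x = −1+1/3x ⇒ -1/3x=2 ⇒ x=2/(-1/3)=-6.0000
Confirm numerically:
  x=-4.726: |R|=0.83510 <1
  x=-4.717: |R|=0.83374 <1
  x=-3.476: |R|=0.61025 <1
  x=-6.276: |R|=1.02975 >1
  x=-6.173: |R|=1.01886 >1
Stable set (-6.0000, 0).

z* = -6.0000.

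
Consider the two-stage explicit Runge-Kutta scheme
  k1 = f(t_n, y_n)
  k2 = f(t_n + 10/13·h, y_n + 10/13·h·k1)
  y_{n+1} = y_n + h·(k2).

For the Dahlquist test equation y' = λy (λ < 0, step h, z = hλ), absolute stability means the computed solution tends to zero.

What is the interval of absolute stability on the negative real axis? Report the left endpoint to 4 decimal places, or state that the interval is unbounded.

On y'=λy, z=hλ:
  k1=λy_n ⇒ h·k1=z·y_n;  k2=λ(1+10/13z)y_n ⇒ h·k2=z(1+10/13z)y_n
  y_{n+1}/y_n = 1 + z(1+10/13z) = 1 + z + 10/13z²
  so R(z) = 1 + z + 10/13z².

Boundary: |R(x)|=1, x<0.
x=-1.31: |R|=1.0101
R=1: x+10/13x²=0 ⇒ x=−13/10=-1.3000; min R=1−1/(4·10/13)=0.6750>−1
Confirm numerically:
  x=-1.220: |R|=0.92492 <1
  x=-1.209: |R|=0.91537 <1
  x=-0.709: |R|=0.67768 <1
  x=-1.629: |R|=1.41226 >1
  x=-1.446: |R|=1.16240 >1
  x=-1.434: |R|=1.14781 >1
Stable set (-1.3000, 0).

z∈(-1.3000,0).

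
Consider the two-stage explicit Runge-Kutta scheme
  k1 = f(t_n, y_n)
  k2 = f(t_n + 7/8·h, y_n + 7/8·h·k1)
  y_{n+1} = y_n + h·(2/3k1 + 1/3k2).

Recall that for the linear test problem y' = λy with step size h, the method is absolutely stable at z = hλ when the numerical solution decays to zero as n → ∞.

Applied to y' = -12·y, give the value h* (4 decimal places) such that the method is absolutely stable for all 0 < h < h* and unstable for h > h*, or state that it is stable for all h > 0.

With y'=λy (z=hλ):
  k1=λy_n ⇒ h·k1=z·y_n;  k2=λ(1+7/8z)y_n ⇒ h·k2=z(1+7/8z)y_n
  y_{n+1}/y_n = 1 + 2/3z + 1/3z(1+7/8z) = 1 + z + 7/24z²
  ⇒ R(z) = 1 + z + 7/24z².

Need |R(x)|<1, x<0.
x=-0.6: |R|=0.5050
R=1: x+7/24x²=0 ⇒ x=−24/7=-3.4286; min R=1−1/(4·7/24)=0.1429>−1
Confirm numerically:
  x=-3.192: |R|=0.77975 <1
  x=-2.882: |R|=0.54056 <1
  x=-2.619: |R|=0.38159 <1
  x=-2.029: |R|=0.17175 <1
  x=-3.827: |R|=1.44473 >1
  x=-3.815: |R|=1.42998 >1
  x=-3.637: |R|=1.22110 >1
Stable set (-3.4286, 0).

(-3.4286,0); λ=-12 ⇒ h* = (24/7)/12 = 0.2857.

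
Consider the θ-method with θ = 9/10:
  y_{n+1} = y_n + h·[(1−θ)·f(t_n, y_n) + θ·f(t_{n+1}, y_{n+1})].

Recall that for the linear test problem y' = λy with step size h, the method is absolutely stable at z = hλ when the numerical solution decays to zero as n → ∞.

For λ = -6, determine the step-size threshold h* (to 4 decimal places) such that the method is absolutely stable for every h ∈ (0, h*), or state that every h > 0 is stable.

With y'=λy (z=hλ):
  y_{n+1} = y_n + z·[1/10·y_n + 9/10·y_{n+1}] ⇒ (1 − 9/10z)y_{n+1} = (1 + 1/10z)y_n
  R(z) = (1 + 1/10z)/(1 − 9/10z).

Solve |R(x)|<1 on ℝ⁻.
x=-0.67: |R|=0.5820
x=-2: |R|=0.2857
x=-10: |R|=0.0000
x=-100: |R|=0.0989
θ=9/10≥1/2 ⇒ |1+1/10x|<|1−9/10x| ∀x<0 ⇒ interval (−∞,0).

interval (−∞, 0). Any h>0 works for λ=-6.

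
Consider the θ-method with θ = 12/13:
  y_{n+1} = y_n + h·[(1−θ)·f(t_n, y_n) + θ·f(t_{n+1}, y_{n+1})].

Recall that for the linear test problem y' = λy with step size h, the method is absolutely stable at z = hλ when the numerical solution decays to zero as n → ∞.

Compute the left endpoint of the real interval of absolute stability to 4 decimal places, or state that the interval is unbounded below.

Set f=λy, z=hλ:
  y_{n+1} = y_n + z·[1/13·y_n + 12/13·y_{n+1}] ⇒ (1 − 12/13z)y_{n+1} = (1 + 1/13z)y_n
  so R(z) = (1 + 1/13z)/(1 − 12/13z).

Solve |R(x)|<1 on ℝ⁻.
x=-0.74: |R|=0.5603
x=-2: |R|=0.2973
x=-10: |R|=0.0226
x=-100: |R|=0.0717
θ=12/13≥1/2 ⇒ |1+1/13x|<|1−12/13x| ∀x<0 ⇒ interval (−∞,0).

interval (−∞, 0).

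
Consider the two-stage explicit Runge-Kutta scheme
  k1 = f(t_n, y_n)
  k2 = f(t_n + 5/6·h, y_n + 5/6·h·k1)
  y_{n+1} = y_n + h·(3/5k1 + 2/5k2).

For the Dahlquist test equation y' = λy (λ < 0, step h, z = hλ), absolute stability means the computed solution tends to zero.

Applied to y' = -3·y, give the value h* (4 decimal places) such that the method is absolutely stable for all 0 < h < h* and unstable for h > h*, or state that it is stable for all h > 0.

Set f=λy, z=hλ:
  k1=λy_n ⇒ h·k1=z·y_n;  k2=λ(1+5/6z)y_n ⇒ h·k2=z(1+5/6z)y_n
  y_{n+1}/y_n = 1 + 3/5z + 2/5z(1+5/6z) = 1 + z + 1/3z²
  ⇒ R(z) = 1 + z + 1/3z².

Boundary: |R(x)|=1, x<0.
x=-0.38: |R|=0.6681
R=1: x+1/3x²=0 ⇒ x=−3=-3.0000; min R=1−1/(4·1/3)=0.2500>−1
Confirm numerically:
  x=-2.617: |R|=0.66590 <1
  x=-2.456: |R|=0.55465 <1
  x=-2.203: |R|=0.41474 <1
  x=-1.992: |R|=0.33069 <1
  x=-3.380: |R|=1.42813 >1
  x=-3.195: |R|=1.20767 >1
Stable set (-3.0000, 0).

(-3.0000,0); λ=-3 ⇒ h* = (3)/3 = 1.0000.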